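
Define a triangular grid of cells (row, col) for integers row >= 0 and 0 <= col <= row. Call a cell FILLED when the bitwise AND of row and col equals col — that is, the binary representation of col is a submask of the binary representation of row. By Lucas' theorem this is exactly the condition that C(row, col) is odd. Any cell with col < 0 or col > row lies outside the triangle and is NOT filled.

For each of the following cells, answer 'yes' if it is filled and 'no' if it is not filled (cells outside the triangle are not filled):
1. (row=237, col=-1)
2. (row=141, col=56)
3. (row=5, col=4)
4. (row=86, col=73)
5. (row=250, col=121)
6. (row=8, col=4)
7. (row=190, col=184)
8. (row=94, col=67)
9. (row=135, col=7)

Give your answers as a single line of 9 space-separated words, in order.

(237,-1): col outside [0, 237] -> not filled
(141,56): row=0b10001101, col=0b111000, row AND col = 0b1000 = 8; 8 != 56 -> empty
(5,4): row=0b101, col=0b100, row AND col = 0b100 = 4; 4 == 4 -> filled
(86,73): row=0b1010110, col=0b1001001, row AND col = 0b1000000 = 64; 64 != 73 -> empty
(250,121): row=0b11111010, col=0b1111001, row AND col = 0b1111000 = 120; 120 != 121 -> empty
(8,4): row=0b1000, col=0b100, row AND col = 0b0 = 0; 0 != 4 -> empty
(190,184): row=0b10111110, col=0b10111000, row AND col = 0b10111000 = 184; 184 == 184 -> filled
(94,67): row=0b1011110, col=0b1000011, row AND col = 0b1000010 = 66; 66 != 67 -> empty
(135,7): row=0b10000111, col=0b111, row AND col = 0b111 = 7; 7 == 7 -> filled

Answer: no no yes no no no yes no yes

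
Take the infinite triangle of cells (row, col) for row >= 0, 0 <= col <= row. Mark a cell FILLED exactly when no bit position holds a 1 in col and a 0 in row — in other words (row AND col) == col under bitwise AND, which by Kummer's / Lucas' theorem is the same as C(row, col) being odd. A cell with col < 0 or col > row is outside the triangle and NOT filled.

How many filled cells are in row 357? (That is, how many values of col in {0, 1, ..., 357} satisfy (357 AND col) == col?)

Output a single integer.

357 in binary = 101100101
popcount(357) = number of 1-bits in 101100101 = 5
A col c satisfies (357 AND c) == c iff every set bit of c is also set in 357; each of the 5 set bits of 357 can independently be on or off in c.
count = 2^5 = 32

Answer: 32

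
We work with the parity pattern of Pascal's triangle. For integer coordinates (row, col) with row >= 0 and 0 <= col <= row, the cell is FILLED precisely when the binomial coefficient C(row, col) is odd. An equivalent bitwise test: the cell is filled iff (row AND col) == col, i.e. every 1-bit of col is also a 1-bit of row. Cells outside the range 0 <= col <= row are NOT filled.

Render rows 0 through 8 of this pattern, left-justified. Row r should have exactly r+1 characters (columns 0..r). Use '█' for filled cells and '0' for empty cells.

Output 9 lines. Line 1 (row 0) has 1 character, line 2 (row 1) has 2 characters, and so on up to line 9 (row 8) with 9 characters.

r0=0: █
r1=1: ██
r2=10: █0█
r3=11: ████
r4=100: █000█
r5=101: ██00██
r6=110: █0█0█0█
r7=111: ████████
r8=1000: █0000000█

Answer: █
██
█0█
████
█000█
██00██
█0█0█0█
████████
█0000000█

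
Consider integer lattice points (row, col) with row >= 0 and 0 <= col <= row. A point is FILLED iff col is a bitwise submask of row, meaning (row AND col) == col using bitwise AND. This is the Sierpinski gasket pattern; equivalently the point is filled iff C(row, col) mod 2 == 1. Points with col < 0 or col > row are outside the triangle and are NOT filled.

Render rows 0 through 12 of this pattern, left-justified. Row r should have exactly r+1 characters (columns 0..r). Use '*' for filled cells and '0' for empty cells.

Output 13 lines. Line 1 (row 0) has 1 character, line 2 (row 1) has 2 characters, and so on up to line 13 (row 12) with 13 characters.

r0=0: *
r1=1: **
r2=10: *0*
r3=11: ****
r4=100: *000*
r5=101: **00**
r6=110: *0*0*0*
r7=111: ********
r8=1000: *0000000*
r9=1001: **000000**
r10=1010: *0*00000*0*
r11=1011: ****0000****
r12=1100: *000*000*000*

Answer: *
**
*0*
****
*000*
**00**
*0*0*0*
********
*0000000*
**000000**
*0*00000*0*
****0000****
*000*000*000*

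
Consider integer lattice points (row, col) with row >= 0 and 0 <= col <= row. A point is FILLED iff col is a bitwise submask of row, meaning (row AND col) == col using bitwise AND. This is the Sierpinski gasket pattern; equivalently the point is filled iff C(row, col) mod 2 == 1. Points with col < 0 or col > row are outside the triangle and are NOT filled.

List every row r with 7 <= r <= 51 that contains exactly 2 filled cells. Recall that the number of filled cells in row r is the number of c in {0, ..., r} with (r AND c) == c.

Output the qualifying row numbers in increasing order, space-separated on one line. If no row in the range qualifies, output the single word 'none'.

Answer: 8 16 32

Derivation:
Row r has 2^popcount(r) filled cells, so we need popcount(r) = log2(2) = 1.
Scan r = 7..51 and keep those with exactly 1 one-bits:
r=7=111 popcount=3 -> skip
r=8=1000 popcount=1 -> KEEP
r=9=1001 popcount=2 -> skip
r=10=1010 popcount=2 -> skip
r=11=1011 popcount=3 -> skip
r=12=1100 popcount=2 -> skip
r=13=1101 popcount=3 -> skip
r=14=1110 popcount=3 -> skip
r=15=1111 popcount=4 -> skip
r=16=10000 popcount=1 -> KEEP
r=17=10001 popcount=2 -> skip
r=18=10010 popcount=2 -> skip
r=19=10011 popcount=3 -> skip
r=20=10100 popcount=2 -> skip
r=21=10101 popcount=3 -> skip
r=22=10110 popcount=3 -> skip
r=23=10111 popcount=4 -> skip
r=24=11000 popcount=2 -> skip
r=25=11001 popcount=3 -> skip
r=26=11010 popcount=3 -> skip
r=27=11011 popcount=4 -> skip
r=28=11100 popcount=3 -> skip
r=29=11101 popcount=4 -> skip
r=30=11110 popcount=4 -> skip
r=31=11111 popcount=5 -> skip
r=32=100000 popcount=1 -> KEEP
r=33=100001 popcount=2 -> skip
r=34=100010 popcount=2 -> skip
r=35=100011 popcount=3 -> skip
r=36=100100 popcount=2 -> skip
r=37=100101 popcount=3 -> skip
r=38=100110 popcount=3 -> skip
r=39=100111 popcount=4 -> skip
r=40=101000 popcount=2 -> skip
r=41=101001 popcount=3 -> skip
r=42=101010 popcount=3 -> skip
r=43=101011 popcount=4 -> skip
r=44=101100 popcount=3 -> skip
r=45=101101 popcount=4 -> skip
r=46=101110 popcount=4 -> skip
r=47=101111 popcount=5 -> skip
r=48=110000 popcount=2 -> skip
r=49=110001 popcount=3 -> skip
r=50=110010 popcount=3 -> skip
r=51=110011 popcount=4 -> skip
Kept rows: 8 16 32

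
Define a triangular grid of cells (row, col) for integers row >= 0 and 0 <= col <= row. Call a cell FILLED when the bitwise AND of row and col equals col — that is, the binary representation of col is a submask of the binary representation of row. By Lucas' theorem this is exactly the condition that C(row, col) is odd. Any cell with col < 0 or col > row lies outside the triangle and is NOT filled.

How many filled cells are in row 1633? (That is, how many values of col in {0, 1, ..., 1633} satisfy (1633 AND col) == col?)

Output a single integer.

1633 in binary = 11001100001
popcount(1633) = number of 1-bits in 11001100001 = 5
A col c satisfies (1633 AND c) == c iff every set bit of c is also set in 1633; each of the 5 set bits of 1633 can independently be on or off in c.
count = 2^5 = 32

Answer: 32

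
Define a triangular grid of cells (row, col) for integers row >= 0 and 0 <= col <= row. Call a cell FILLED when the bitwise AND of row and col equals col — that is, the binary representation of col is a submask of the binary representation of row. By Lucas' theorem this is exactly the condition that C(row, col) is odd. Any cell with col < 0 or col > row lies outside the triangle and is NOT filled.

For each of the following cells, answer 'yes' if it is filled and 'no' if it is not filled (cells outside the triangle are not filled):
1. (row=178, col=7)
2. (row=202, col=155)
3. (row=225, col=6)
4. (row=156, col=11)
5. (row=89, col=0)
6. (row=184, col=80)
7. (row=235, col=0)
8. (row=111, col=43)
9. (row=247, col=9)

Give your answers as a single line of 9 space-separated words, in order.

(178,7): row=0b10110010, col=0b111, row AND col = 0b10 = 2; 2 != 7 -> empty
(202,155): row=0b11001010, col=0b10011011, row AND col = 0b10001010 = 138; 138 != 155 -> empty
(225,6): row=0b11100001, col=0b110, row AND col = 0b0 = 0; 0 != 6 -> empty
(156,11): row=0b10011100, col=0b1011, row AND col = 0b1000 = 8; 8 != 11 -> empty
(89,0): row=0b1011001, col=0b0, row AND col = 0b0 = 0; 0 == 0 -> filled
(184,80): row=0b10111000, col=0b1010000, row AND col = 0b10000 = 16; 16 != 80 -> empty
(235,0): row=0b11101011, col=0b0, row AND col = 0b0 = 0; 0 == 0 -> filled
(111,43): row=0b1101111, col=0b101011, row AND col = 0b101011 = 43; 43 == 43 -> filled
(247,9): row=0b11110111, col=0b1001, row AND col = 0b1 = 1; 1 != 9 -> empty

Answer: no no no no yes no yes yes no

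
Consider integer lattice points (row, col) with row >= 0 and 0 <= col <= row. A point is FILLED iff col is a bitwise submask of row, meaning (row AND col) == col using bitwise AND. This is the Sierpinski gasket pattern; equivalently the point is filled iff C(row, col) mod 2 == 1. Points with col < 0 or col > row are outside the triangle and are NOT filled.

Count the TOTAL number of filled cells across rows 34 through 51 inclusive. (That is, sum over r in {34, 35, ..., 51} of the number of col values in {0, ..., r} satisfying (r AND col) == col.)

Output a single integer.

r34=100010 pc2: +4 =4
r35=100011 pc3: +8 =12
r36=100100 pc2: +4 =16
r37=100101 pc3: +8 =24
r38=100110 pc3: +8 =32
r39=100111 pc4: +16 =48
r40=101000 pc2: +4 =52
r41=101001 pc3: +8 =60
r42=101010 pc3: +8 =68
r43=101011 pc4: +16 =84
r44=101100 pc3: +8 =92
r45=101101 pc4: +16 =108
r46=101110 pc4: +16 =124
r47=101111 pc5: +32 =156
r48=110000 pc2: +4 =160
r49=110001 pc3: +8 =168
r50=110010 pc3: +8 =176
r51=110011 pc4: +16 =192

Answer: 192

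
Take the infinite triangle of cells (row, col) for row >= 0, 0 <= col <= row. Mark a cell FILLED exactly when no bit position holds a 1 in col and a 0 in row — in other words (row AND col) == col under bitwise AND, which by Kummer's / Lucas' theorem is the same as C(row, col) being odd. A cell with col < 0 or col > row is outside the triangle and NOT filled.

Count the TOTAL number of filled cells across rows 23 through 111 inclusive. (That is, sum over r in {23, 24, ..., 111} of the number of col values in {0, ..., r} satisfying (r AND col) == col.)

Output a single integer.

r23=10111 pc4: +16 =16
r24=11000 pc2: +4 =20
r25=11001 pc3: +8 =28
r26=11010 pc3: +8 =36
r27=11011 pc4: +16 =52
r28=11100 pc3: +8 =60
r29=11101 pc4: +16 =76
r30=11110 pc4: +16 =92
r31=11111 pc5: +32 =124
r32=100000 pc1: +2 =126
r33=100001 pc2: +4 =130
r34=100010 pc2: +4 =134
r35=100011 pc3: +8 =142
r36=100100 pc2: +4 =146
r37=100101 pc3: +8 =154
r38=100110 pc3: +8 =162
r39=100111 pc4: +16 =178
r40=101000 pc2: +4 =182
r41=101001 pc3: +8 =190
r42=101010 pc3: +8 =198
r43=101011 pc4: +16 =214
r44=101100 pc3: +8 =222
r45=101101 pc4: +16 =238
r46=101110 pc4: +16 =254
r47=101111 pc5: +32 =286
r48=110000 pc2: +4 =290
r49=110001 pc3: +8 =298
r50=110010 pc3: +8 =306
r51=110011 pc4: +16 =322
r52=110100 pc3: +8 =330
r53=110101 pc4: +16 =346
r54=110110 pc4: +16 =362
r55=110111 pc5: +32 =394
r56=111000 pc3: +8 =402
r57=111001 pc4: +16 =418
r58=111010 pc4: +16 =434
r59=111011 pc5: +32 =466
r60=111100 pc4: +16 =482
r61=111101 pc5: +32 =514
r62=111110 pc5: +32 =546
r63=111111 pc6: +64 =610
r64=1000000 pc1: +2 =612
r65=1000001 pc2: +4 =616
r66=1000010 pc2: +4 =620
r67=1000011 pc3: +8 =628
r68=1000100 pc2: +4 =632
r69=1000101 pc3: +8 =640
r70=1000110 pc3: +8 =648
r71=1000111 pc4: +16 =664
r72=1001000 pc2: +4 =668
r73=1001001 pc3: +8 =676
r74=1001010 pc3: +8 =684
r75=1001011 pc4: +16 =700
r76=1001100 pc3: +8 =708
r77=1001101 pc4: +16 =724
r78=1001110 pc4: +16 =740
r79=1001111 pc5: +32 =772
r80=1010000 pc2: +4 =776
r81=1010001 pc3: +8 =784
r82=1010010 pc3: +8 =792
r83=1010011 pc4: +16 =808
r84=1010100 pc3: +8 =816
r85=1010101 pc4: +16 =832
r86=1010110 pc4: +16 =848
r87=1010111 pc5: +32 =880
r88=1011000 pc3: +8 =888
r89=1011001 pc4: +16 =904
r90=1011010 pc4: +16 =920
r91=1011011 pc5: +32 =952
r92=1011100 pc4: +16 =968
r93=1011101 pc5: +32 =1000
r94=1011110 pc5: +32 =1032
r95=1011111 pc6: +64 =1096
r96=1100000 pc2: +4 =1100
r97=1100001 pc3: +8 =1108
r98=1100010 pc3: +8 =1116
r99=1100011 pc4: +16 =1132
r100=1100100 pc3: +8 =1140
r101=1100101 pc4: +16 =1156
r102=1100110 pc4: +16 =1172
r103=1100111 pc5: +32 =1204
r104=1101000 pc3: +8 =1212
r105=1101001 pc4: +16 =1228
r106=1101010 pc4: +16 =1244
r107=1101011 pc5: +32 =1276
r108=1101100 pc4: +16 =1292
r109=1101101 pc5: +32 =1324
r110=1101110 pc5: +32 =1356
r111=1101111 pc6: +64 =1420

Answer: 1420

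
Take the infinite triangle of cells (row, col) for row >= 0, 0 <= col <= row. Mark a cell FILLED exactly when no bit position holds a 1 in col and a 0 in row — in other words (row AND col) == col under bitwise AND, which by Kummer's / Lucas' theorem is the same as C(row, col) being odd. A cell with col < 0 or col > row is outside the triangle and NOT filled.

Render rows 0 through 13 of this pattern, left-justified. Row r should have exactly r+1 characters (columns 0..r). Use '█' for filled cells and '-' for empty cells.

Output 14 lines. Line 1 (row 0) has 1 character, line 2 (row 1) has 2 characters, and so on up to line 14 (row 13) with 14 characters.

r0=0: █
r1=1: ██
r2=10: █-█
r3=11: ████
r4=100: █---█
r5=101: ██--██
r6=110: █-█-█-█
r7=111: ████████
r8=1000: █-------█
r9=1001: ██------██
r10=1010: █-█-----█-█
r11=1011: ████----████
r12=1100: █---█---█---█
r13=1101: ██--██--██--██

Answer: █
██
█-█
████
█---█
██--██
█-█-█-█
████████
█-------█
██------██
█-█-----█-█
████----████
█---█---█---█
██--██--██--██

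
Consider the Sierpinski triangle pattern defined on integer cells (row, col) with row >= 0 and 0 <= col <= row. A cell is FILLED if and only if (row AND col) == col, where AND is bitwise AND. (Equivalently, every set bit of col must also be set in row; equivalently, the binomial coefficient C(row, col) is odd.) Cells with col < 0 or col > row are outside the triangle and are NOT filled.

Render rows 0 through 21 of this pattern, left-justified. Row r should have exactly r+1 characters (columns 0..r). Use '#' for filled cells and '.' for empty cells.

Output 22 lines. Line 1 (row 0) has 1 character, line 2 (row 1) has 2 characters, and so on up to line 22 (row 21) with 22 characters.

r0=0: #
r1=1: ##
r2=10: #.#
r3=11: ####
r4=100: #...#
r5=101: ##..##
r6=110: #.#.#.#
r7=111: ########
r8=1000: #.......#
r9=1001: ##......##
r10=1010: #.#.....#.#
r11=1011: ####....####
r12=1100: #...#...#...#
r13=1101: ##..##..##..##
r14=1110: #.#.#.#.#.#.#.#
r15=1111: ################
r16=10000: #...............#
r17=10001: ##..............##
r18=10010: #.#.............#.#
r19=10011: ####............####
r20=10100: #...#...........#...#
r21=10101: ##..##..........##..##

Answer: #
##
#.#
####
#...#
##..##
#.#.#.#
########
#.......#
##......##
#.#.....#.#
####....####
#...#...#...#
##..##..##..##
#.#.#.#.#.#.#.#
################
#...............#
##..............##
#.#.............#.#
####............####
#...#...........#...#
##..##..........##..##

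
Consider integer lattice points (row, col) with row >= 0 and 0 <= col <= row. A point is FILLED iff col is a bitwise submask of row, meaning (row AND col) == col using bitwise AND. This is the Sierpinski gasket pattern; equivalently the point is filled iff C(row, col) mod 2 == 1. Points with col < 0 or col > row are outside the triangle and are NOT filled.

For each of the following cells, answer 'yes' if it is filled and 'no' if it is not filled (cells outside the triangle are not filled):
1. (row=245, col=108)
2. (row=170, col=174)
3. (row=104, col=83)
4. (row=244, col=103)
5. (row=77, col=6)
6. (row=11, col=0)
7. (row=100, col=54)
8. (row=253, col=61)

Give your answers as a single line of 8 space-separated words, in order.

Answer: no no no no no yes no yes

Derivation:
(245,108): row=0b11110101, col=0b1101100, row AND col = 0b1100100 = 100; 100 != 108 -> empty
(170,174): col outside [0, 170] -> not filled
(104,83): row=0b1101000, col=0b1010011, row AND col = 0b1000000 = 64; 64 != 83 -> empty
(244,103): row=0b11110100, col=0b1100111, row AND col = 0b1100100 = 100; 100 != 103 -> empty
(77,6): row=0b1001101, col=0b110, row AND col = 0b100 = 4; 4 != 6 -> empty
(11,0): row=0b1011, col=0b0, row AND col = 0b0 = 0; 0 == 0 -> filled
(100,54): row=0b1100100, col=0b110110, row AND col = 0b100100 = 36; 36 != 54 -> empty
(253,61): row=0b11111101, col=0b111101, row AND col = 0b111101 = 61; 61 == 61 -> filled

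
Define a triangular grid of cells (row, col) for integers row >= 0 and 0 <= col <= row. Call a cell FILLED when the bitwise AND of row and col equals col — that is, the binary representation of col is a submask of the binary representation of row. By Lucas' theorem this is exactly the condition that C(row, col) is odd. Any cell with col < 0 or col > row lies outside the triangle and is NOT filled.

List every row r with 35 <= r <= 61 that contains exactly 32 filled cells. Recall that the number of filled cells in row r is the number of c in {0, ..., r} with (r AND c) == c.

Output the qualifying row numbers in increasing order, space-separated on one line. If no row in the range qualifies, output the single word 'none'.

Row r has 2^popcount(r) filled cells, so we need popcount(r) = log2(32) = 5.
Scan r = 35..61 and keep those with exactly 5 one-bits:
r=35=100011 popcount=3 -> skip
r=36=100100 popcount=2 -> skip
r=37=100101 popcount=3 -> skip
r=38=100110 popcount=3 -> skip
r=39=100111 popcount=4 -> skip
r=40=101000 popcount=2 -> skip
r=41=101001 popcount=3 -> skip
r=42=101010 popcount=3 -> skip
r=43=101011 popcount=4 -> skip
r=44=101100 popcount=3 -> skip
r=45=101101 popcount=4 -> skip
r=46=101110 popcount=4 -> skip
r=47=101111 popcount=5 -> KEEP
r=48=110000 popcount=2 -> skip
r=49=110001 popcount=3 -> skip
r=50=110010 popcount=3 -> skip
r=51=110011 popcount=4 -> skip
r=52=110100 popcount=3 -> skip
r=53=110101 popcount=4 -> skip
r=54=110110 popcount=4 -> skip
r=55=110111 popcount=5 -> KEEP
r=56=111000 popcount=3 -> skip
r=57=111001 popcount=4 -> skip
r=58=111010 popcount=4 -> skip
r=59=111011 popcount=5 -> KEEP
r=60=111100 popcount=4 -> skip
r=61=111101 popcount=5 -> KEEP
Kept rows: 47 55 59 61

Answer: 47 55 59 61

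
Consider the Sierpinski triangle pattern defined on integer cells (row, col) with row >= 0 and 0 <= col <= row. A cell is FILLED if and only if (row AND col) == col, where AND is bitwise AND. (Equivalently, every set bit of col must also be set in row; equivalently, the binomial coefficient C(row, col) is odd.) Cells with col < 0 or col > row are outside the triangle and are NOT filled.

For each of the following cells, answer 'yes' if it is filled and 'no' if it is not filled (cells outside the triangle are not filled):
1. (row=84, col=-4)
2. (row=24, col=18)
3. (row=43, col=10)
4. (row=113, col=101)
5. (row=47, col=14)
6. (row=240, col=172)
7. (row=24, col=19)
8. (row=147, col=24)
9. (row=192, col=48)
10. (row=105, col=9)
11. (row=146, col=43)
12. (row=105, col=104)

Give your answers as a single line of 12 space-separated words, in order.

Answer: no no yes no yes no no no no yes no yes

Derivation:
(84,-4): col outside [0, 84] -> not filled
(24,18): row=0b11000, col=0b10010, row AND col = 0b10000 = 16; 16 != 18 -> empty
(43,10): row=0b101011, col=0b1010, row AND col = 0b1010 = 10; 10 == 10 -> filled
(113,101): row=0b1110001, col=0b1100101, row AND col = 0b1100001 = 97; 97 != 101 -> empty
(47,14): row=0b101111, col=0b1110, row AND col = 0b1110 = 14; 14 == 14 -> filled
(240,172): row=0b11110000, col=0b10101100, row AND col = 0b10100000 = 160; 160 != 172 -> empty
(24,19): row=0b11000, col=0b10011, row AND col = 0b10000 = 16; 16 != 19 -> empty
(147,24): row=0b10010011, col=0b11000, row AND col = 0b10000 = 16; 16 != 24 -> empty
(192,48): row=0b11000000, col=0b110000, row AND col = 0b0 = 0; 0 != 48 -> empty
(105,9): row=0b1101001, col=0b1001, row AND col = 0b1001 = 9; 9 == 9 -> filled
(146,43): row=0b10010010, col=0b101011, row AND col = 0b10 = 2; 2 != 43 -> empty
(105,104): row=0b1101001, col=0b1101000, row AND col = 0b1101000 = 104; 104 == 104 -> filled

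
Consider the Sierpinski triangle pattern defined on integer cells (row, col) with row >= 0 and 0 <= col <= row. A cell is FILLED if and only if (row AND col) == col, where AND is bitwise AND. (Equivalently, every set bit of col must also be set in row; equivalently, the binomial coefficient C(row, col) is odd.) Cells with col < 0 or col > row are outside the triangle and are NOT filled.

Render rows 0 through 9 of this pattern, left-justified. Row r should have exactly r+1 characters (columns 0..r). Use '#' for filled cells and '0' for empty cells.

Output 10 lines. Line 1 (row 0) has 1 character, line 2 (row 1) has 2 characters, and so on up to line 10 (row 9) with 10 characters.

r0=0: #
r1=1: ##
r2=10: #0#
r3=11: ####
r4=100: #000#
r5=101: ##00##
r6=110: #0#0#0#
r7=111: ########
r8=1000: #0000000#
r9=1001: ##000000##

Answer: #
##
#0#
####
#000#
##00##
#0#0#0#
########
#0000000#
##000000##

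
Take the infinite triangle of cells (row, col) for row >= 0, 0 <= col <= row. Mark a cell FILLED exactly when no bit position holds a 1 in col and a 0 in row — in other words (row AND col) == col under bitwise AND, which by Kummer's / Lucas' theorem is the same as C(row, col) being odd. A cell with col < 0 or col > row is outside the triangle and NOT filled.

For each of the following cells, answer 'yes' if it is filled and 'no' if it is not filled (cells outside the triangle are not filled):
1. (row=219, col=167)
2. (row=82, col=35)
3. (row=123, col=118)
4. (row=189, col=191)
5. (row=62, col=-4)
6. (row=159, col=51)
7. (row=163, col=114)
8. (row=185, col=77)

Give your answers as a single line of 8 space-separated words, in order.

Answer: no no no no no no no no

Derivation:
(219,167): row=0b11011011, col=0b10100111, row AND col = 0b10000011 = 131; 131 != 167 -> empty
(82,35): row=0b1010010, col=0b100011, row AND col = 0b10 = 2; 2 != 35 -> empty
(123,118): row=0b1111011, col=0b1110110, row AND col = 0b1110010 = 114; 114 != 118 -> empty
(189,191): col outside [0, 189] -> not filled
(62,-4): col outside [0, 62] -> not filled
(159,51): row=0b10011111, col=0b110011, row AND col = 0b10011 = 19; 19 != 51 -> empty
(163,114): row=0b10100011, col=0b1110010, row AND col = 0b100010 = 34; 34 != 114 -> empty
(185,77): row=0b10111001, col=0b1001101, row AND col = 0b1001 = 9; 9 != 77 -> empty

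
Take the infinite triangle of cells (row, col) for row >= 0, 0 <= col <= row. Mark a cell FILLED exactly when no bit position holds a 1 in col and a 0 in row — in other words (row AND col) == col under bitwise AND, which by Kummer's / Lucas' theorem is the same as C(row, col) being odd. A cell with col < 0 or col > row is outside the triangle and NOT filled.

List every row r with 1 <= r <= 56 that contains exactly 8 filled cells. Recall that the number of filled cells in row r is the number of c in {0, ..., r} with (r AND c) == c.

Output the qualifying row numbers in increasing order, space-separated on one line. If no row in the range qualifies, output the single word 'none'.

Answer: 7 11 13 14 19 21 22 25 26 28 35 37 38 41 42 44 49 50 52 56

Derivation:
Row r has 2^popcount(r) filled cells, so we need popcount(r) = log2(8) = 3.
Scan r = 1..56 and keep those with exactly 3 one-bits:
r=1=1 popcount=1 -> skip
r=2=10 popcount=1 -> skip
r=3=11 popcount=2 -> skip
r=4=100 popcount=1 -> skip
r=5=101 popcount=2 -> skip
r=6=110 popcount=2 -> skip
r=7=111 popcount=3 -> KEEP
r=8=1000 popcount=1 -> skip
r=9=1001 popcount=2 -> skip
r=10=1010 popcount=2 -> skip
r=11=1011 popcount=3 -> KEEP
r=12=1100 popcount=2 -> skip
r=13=1101 popcount=3 -> KEEP
r=14=1110 popcount=3 -> KEEP
r=15=1111 popcount=4 -> skip
r=16=10000 popcount=1 -> skip
r=17=10001 popcount=2 -> skip
r=18=10010 popcount=2 -> skip
r=19=10011 popcount=3 -> KEEP
r=20=10100 popcount=2 -> skip
r=21=10101 popcount=3 -> KEEP
r=22=10110 popcount=3 -> KEEP
r=23=10111 popcount=4 -> skip
r=24=11000 popcount=2 -> skip
r=25=11001 popcount=3 -> KEEP
r=26=11010 popcount=3 -> KEEP
r=27=11011 popcount=4 -> skip
r=28=11100 popcount=3 -> KEEP
r=29=11101 popcount=4 -> skip
r=30=11110 popcount=4 -> skip
r=31=11111 popcount=5 -> skip
r=32=100000 popcount=1 -> skip
r=33=100001 popcount=2 -> skip
r=34=100010 popcount=2 -> skip
r=35=100011 popcount=3 -> KEEP
r=36=100100 popcount=2 -> skip
r=37=100101 popcount=3 -> KEEP
r=38=100110 popcount=3 -> KEEP
r=39=100111 popcount=4 -> skip
r=40=101000 popcount=2 -> skip
r=41=101001 popcount=3 -> KEEP
r=42=101010 popcount=3 -> KEEP
r=43=101011 popcount=4 -> skip
r=44=101100 popcount=3 -> KEEP
r=45=101101 popcount=4 -> skip
r=46=101110 popcount=4 -> skip
r=47=101111 popcount=5 -> skip
r=48=110000 popcount=2 -> skip
r=49=110001 popcount=3 -> KEEP
r=50=110010 popcount=3 -> KEEP
r=51=110011 popcount=4 -> skip
r=52=110100 popcount=3 -> KEEP
r=53=110101 popcount=4 -> skip
r=54=110110 popcount=4 -> skip
r=55=110111 popcount=5 -> skip
r=56=111000 popcount=3 -> KEEP
Kept rows: 7 11 13 14 19 21 22 25 26 28 35 37 38 41 42 44 49 50 52 56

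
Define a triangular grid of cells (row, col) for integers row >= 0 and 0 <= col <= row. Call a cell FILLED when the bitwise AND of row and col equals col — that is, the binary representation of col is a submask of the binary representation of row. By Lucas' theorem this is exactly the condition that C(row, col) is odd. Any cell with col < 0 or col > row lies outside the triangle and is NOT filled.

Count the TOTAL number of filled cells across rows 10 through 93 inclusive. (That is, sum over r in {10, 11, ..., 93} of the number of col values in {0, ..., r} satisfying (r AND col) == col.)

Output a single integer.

r10=1010 pc2: +4 =4
r11=1011 pc3: +8 =12
r12=1100 pc2: +4 =16
r13=1101 pc3: +8 =24
r14=1110 pc3: +8 =32
r15=1111 pc4: +16 =48
r16=10000 pc1: +2 =50
r17=10001 pc2: +4 =54
r18=10010 pc2: +4 =58
r19=10011 pc3: +8 =66
r20=10100 pc2: +4 =70
r21=10101 pc3: +8 =78
r22=10110 pc3: +8 =86
r23=10111 pc4: +16 =102
r24=11000 pc2: +4 =106
r25=11001 pc3: +8 =114
r26=11010 pc3: +8 =122
r27=11011 pc4: +16 =138
r28=11100 pc3: +8 =146
r29=11101 pc4: +16 =162
r30=11110 pc4: +16 =178
r31=11111 pc5: +32 =210
r32=100000 pc1: +2 =212
r33=100001 pc2: +4 =216
r34=100010 pc2: +4 =220
r35=100011 pc3: +8 =228
r36=100100 pc2: +4 =232
r37=100101 pc3: +8 =240
r38=100110 pc3: +8 =248
r39=100111 pc4: +16 =264
r40=101000 pc2: +4 =268
r41=101001 pc3: +8 =276
r42=101010 pc3: +8 =284
r43=101011 pc4: +16 =300
r44=101100 pc3: +8 =308
r45=101101 pc4: +16 =324
r46=101110 pc4: +16 =340
r47=101111 pc5: +32 =372
r48=110000 pc2: +4 =376
r49=110001 pc3: +8 =384
r50=110010 pc3: +8 =392
r51=110011 pc4: +16 =408
r52=110100 pc3: +8 =416
r53=110101 pc4: +16 =432
r54=110110 pc4: +16 =448
r55=110111 pc5: +32 =480
r56=111000 pc3: +8 =488
r57=111001 pc4: +16 =504
r58=111010 pc4: +16 =520
r59=111011 pc5: +32 =552
r60=111100 pc4: +16 =568
r61=111101 pc5: +32 =600
r62=111110 pc5: +32 =632
r63=111111 pc6: +64 =696
r64=1000000 pc1: +2 =698
r65=1000001 pc2: +4 =702
r66=1000010 pc2: +4 =706
r67=1000011 pc3: +8 =714
r68=1000100 pc2: +4 =718
r69=1000101 pc3: +8 =726
r70=1000110 pc3: +8 =734
r71=1000111 pc4: +16 =750
r72=1001000 pc2: +4 =754
r73=1001001 pc3: +8 =762
r74=1001010 pc3: +8 =770
r75=1001011 pc4: +16 =786
r76=1001100 pc3: +8 =794
r77=1001101 pc4: +16 =810
r78=1001110 pc4: +16 =826
r79=1001111 pc5: +32 =858
r80=1010000 pc2: +4 =862
r81=1010001 pc3: +8 =870
r82=1010010 pc3: +8 =878
r83=1010011 pc4: +16 =894
r84=1010100 pc3: +8 =902
r85=1010101 pc4: +16 =918
r86=1010110 pc4: +16 =934
r87=1010111 pc5: +32 =966
r88=1011000 pc3: +8 =974
r89=1011001 pc4: +16 =990
r90=1011010 pc4: +16 =1006
r91=1011011 pc5: +32 =1038
r92=1011100 pc4: +16 =1054
r93=1011101 pc5: +32 =1086

Answer: 1086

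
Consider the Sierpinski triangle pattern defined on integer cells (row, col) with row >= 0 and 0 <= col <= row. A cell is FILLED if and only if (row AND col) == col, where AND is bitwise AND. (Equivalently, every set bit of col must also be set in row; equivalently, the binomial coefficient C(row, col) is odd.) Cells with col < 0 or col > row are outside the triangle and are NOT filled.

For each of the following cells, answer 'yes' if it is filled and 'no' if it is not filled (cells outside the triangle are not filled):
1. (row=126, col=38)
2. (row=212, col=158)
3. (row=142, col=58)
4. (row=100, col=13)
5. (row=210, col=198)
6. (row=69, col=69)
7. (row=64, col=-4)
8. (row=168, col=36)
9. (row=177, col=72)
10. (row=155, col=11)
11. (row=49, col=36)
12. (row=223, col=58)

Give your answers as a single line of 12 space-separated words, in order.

(126,38): row=0b1111110, col=0b100110, row AND col = 0b100110 = 38; 38 == 38 -> filled
(212,158): row=0b11010100, col=0b10011110, row AND col = 0b10010100 = 148; 148 != 158 -> empty
(142,58): row=0b10001110, col=0b111010, row AND col = 0b1010 = 10; 10 != 58 -> empty
(100,13): row=0b1100100, col=0b1101, row AND col = 0b100 = 4; 4 != 13 -> empty
(210,198): row=0b11010010, col=0b11000110, row AND col = 0b11000010 = 194; 194 != 198 -> empty
(69,69): row=0b1000101, col=0b1000101, row AND col = 0b1000101 = 69; 69 == 69 -> filled
(64,-4): col outside [0, 64] -> not filled
(168,36): row=0b10101000, col=0b100100, row AND col = 0b100000 = 32; 32 != 36 -> empty
(177,72): row=0b10110001, col=0b1001000, row AND col = 0b0 = 0; 0 != 72 -> empty
(155,11): row=0b10011011, col=0b1011, row AND col = 0b1011 = 11; 11 == 11 -> filled
(49,36): row=0b110001, col=0b100100, row AND col = 0b100000 = 32; 32 != 36 -> empty
(223,58): row=0b11011111, col=0b111010, row AND col = 0b11010 = 26; 26 != 58 -> empty

Answer: yes no no no no yes no no no yes no no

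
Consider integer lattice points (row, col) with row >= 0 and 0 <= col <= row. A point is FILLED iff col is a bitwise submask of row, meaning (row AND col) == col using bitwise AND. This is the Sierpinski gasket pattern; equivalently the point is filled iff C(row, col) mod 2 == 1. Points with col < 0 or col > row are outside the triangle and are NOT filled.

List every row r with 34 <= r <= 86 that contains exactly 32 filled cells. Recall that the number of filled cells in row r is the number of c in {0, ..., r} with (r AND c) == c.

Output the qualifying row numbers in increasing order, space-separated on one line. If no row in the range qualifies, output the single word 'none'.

Row r has 2^popcount(r) filled cells, so we need popcount(r) = log2(32) = 5.
Scan r = 34..86 and keep those with exactly 5 one-bits:
r=34=100010 popcount=2 -> skip
r=35=100011 popcount=3 -> skip
r=36=100100 popcount=2 -> skip
r=37=100101 popcount=3 -> skip
r=38=100110 popcount=3 -> skip
r=39=100111 popcount=4 -> skip
r=40=101000 popcount=2 -> skip
r=41=101001 popcount=3 -> skip
r=42=101010 popcount=3 -> skip
r=43=101011 popcount=4 -> skip
r=44=101100 popcount=3 -> skip
r=45=101101 popcount=4 -> skip
r=46=101110 popcount=4 -> skip
r=47=101111 popcount=5 -> KEEP
r=48=110000 popcount=2 -> skip
r=49=110001 popcount=3 -> skip
r=50=110010 popcount=3 -> skip
r=51=110011 popcount=4 -> skip
r=52=110100 popcount=3 -> skip
r=53=110101 popcount=4 -> skip
r=54=110110 popcount=4 -> skip
r=55=110111 popcount=5 -> KEEP
r=56=111000 popcount=3 -> skip
r=57=111001 popcount=4 -> skip
r=58=111010 popcount=4 -> skip
r=59=111011 popcount=5 -> KEEP
r=60=111100 popcount=4 -> skip
r=61=111101 popcount=5 -> KEEP
r=62=111110 popcount=5 -> KEEP
r=63=111111 popcount=6 -> skip
r=64=1000000 popcount=1 -> skip
r=65=1000001 popcount=2 -> skip
r=66=1000010 popcount=2 -> skip
r=67=1000011 popcount=3 -> skip
r=68=1000100 popcount=2 -> skip
r=69=1000101 popcount=3 -> skip
r=70=1000110 popcount=3 -> skip
r=71=1000111 popcount=4 -> skip
r=72=1001000 popcount=2 -> skip
r=73=1001001 popcount=3 -> skip
r=74=1001010 popcount=3 -> skip
r=75=1001011 popcount=4 -> skip
r=76=1001100 popcount=3 -> skip
r=77=1001101 popcount=4 -> skip
r=78=1001110 popcount=4 -> skip
r=79=1001111 popcount=5 -> KEEP
r=80=1010000 popcount=2 -> skip
r=81=1010001 popcount=3 -> skip
r=82=1010010 popcount=3 -> skip
r=83=1010011 popcount=4 -> skip
r=84=1010100 popcount=3 -> skip
r=85=1010101 popcount=4 -> skip
r=86=1010110 popcount=4 -> skip
Kept rows: 47 55 59 61 62 79

Answer: 47 55 59 61 62 79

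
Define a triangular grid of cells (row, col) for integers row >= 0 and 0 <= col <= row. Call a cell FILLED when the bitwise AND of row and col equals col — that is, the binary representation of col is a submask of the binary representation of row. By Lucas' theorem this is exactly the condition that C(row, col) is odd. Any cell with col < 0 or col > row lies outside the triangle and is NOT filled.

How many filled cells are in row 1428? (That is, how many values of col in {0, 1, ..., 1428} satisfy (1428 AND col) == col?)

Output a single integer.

Answer: 32

Derivation:
1428 in binary = 10110010100
popcount(1428) = number of 1-bits in 10110010100 = 5
A col c satisfies (1428 AND c) == c iff every set bit of c is also set in 1428; each of the 5 set bits of 1428 can independently be on or off in c.
count = 2^5 = 32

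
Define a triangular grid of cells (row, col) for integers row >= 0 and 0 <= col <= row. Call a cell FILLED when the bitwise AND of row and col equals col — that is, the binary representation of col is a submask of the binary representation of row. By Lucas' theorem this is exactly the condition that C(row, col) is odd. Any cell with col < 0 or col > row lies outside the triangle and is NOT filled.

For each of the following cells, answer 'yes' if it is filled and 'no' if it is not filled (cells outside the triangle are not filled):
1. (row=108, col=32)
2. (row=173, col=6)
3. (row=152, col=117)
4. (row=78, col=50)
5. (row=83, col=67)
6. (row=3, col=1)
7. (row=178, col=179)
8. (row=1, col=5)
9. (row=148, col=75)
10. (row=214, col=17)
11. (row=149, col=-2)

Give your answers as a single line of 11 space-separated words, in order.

(108,32): row=0b1101100, col=0b100000, row AND col = 0b100000 = 32; 32 == 32 -> filled
(173,6): row=0b10101101, col=0b110, row AND col = 0b100 = 4; 4 != 6 -> empty
(152,117): row=0b10011000, col=0b1110101, row AND col = 0b10000 = 16; 16 != 117 -> empty
(78,50): row=0b1001110, col=0b110010, row AND col = 0b10 = 2; 2 != 50 -> empty
(83,67): row=0b1010011, col=0b1000011, row AND col = 0b1000011 = 67; 67 == 67 -> filled
(3,1): row=0b11, col=0b1, row AND col = 0b1 = 1; 1 == 1 -> filled
(178,179): col outside [0, 178] -> not filled
(1,5): col outside [0, 1] -> not filled
(148,75): row=0b10010100, col=0b1001011, row AND col = 0b0 = 0; 0 != 75 -> empty
(214,17): row=0b11010110, col=0b10001, row AND col = 0b10000 = 16; 16 != 17 -> empty
(149,-2): col outside [0, 149] -> not filled

Answer: yes no no no yes yes no no no no no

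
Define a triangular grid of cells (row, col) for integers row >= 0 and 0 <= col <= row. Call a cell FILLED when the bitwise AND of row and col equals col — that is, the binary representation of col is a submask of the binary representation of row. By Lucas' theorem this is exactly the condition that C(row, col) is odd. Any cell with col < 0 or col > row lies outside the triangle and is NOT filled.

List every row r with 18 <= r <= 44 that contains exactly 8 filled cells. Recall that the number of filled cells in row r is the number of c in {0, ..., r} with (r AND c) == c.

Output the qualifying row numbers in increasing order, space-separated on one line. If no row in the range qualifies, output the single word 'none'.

Row r has 2^popcount(r) filled cells, so we need popcount(r) = log2(8) = 3.
Scan r = 18..44 and keep those with exactly 3 one-bits:
r=18=10010 popcount=2 -> skip
r=19=10011 popcount=3 -> KEEP
r=20=10100 popcount=2 -> skip
r=21=10101 popcount=3 -> KEEP
r=22=10110 popcount=3 -> KEEP
r=23=10111 popcount=4 -> skip
r=24=11000 popcount=2 -> skip
r=25=11001 popcount=3 -> KEEP
r=26=11010 popcount=3 -> KEEP
r=27=11011 popcount=4 -> skip
r=28=11100 popcount=3 -> KEEP
r=29=11101 popcount=4 -> skip
r=30=11110 popcount=4 -> skip
r=31=11111 popcount=5 -> skip
r=32=100000 popcount=1 -> skip
r=33=100001 popcount=2 -> skip
r=34=100010 popcount=2 -> skip
r=35=100011 popcount=3 -> KEEP
r=36=100100 popcount=2 -> skip
r=37=100101 popcount=3 -> KEEP
r=38=100110 popcount=3 -> KEEP
r=39=100111 popcount=4 -> skip
r=40=101000 popcount=2 -> skip
r=41=101001 popcount=3 -> KEEP
r=42=101010 popcount=3 -> KEEP
r=43=101011 popcount=4 -> skip
r=44=101100 popcount=3 -> KEEP
Kept rows: 19 21 22 25 26 28 35 37 38 41 42 44

Answer: 19 21 22 25 26 28 35 37 38 41 42 44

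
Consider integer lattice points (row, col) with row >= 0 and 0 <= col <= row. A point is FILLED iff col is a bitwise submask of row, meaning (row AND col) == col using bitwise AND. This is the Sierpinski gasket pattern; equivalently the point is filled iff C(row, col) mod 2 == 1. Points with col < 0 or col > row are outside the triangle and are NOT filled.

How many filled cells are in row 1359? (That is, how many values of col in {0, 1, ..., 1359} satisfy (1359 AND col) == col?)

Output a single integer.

1359 in binary = 10101001111
popcount(1359) = number of 1-bits in 10101001111 = 7
A col c satisfies (1359 AND c) == c iff every set bit of c is also set in 1359; each of the 7 set bits of 1359 can independently be on or off in c.
count = 2^7 = 128

Answer: 128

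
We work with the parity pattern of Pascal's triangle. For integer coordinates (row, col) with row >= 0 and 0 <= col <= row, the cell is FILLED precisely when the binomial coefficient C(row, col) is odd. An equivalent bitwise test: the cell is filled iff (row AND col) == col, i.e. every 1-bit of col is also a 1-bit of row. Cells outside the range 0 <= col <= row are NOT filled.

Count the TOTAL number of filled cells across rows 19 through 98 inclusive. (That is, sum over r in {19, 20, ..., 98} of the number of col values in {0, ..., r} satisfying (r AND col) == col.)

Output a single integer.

r19=10011 pc3: +8 =8
r20=10100 pc2: +4 =12
r21=10101 pc3: +8 =20
r22=10110 pc3: +8 =28
r23=10111 pc4: +16 =44
r24=11000 pc2: +4 =48
r25=11001 pc3: +8 =56
r26=11010 pc3: +8 =64
r27=11011 pc4: +16 =80
r28=11100 pc3: +8 =88
r29=11101 pc4: +16 =104
r30=11110 pc4: +16 =120
r31=11111 pc5: +32 =152
r32=100000 pc1: +2 =154
r33=100001 pc2: +4 =158
r34=100010 pc2: +4 =162
r35=100011 pc3: +8 =170
r36=100100 pc2: +4 =174
r37=100101 pc3: +8 =182
r38=100110 pc3: +8 =190
r39=100111 pc4: +16 =206
r40=101000 pc2: +4 =210
r41=101001 pc3: +8 =218
r42=101010 pc3: +8 =226
r43=101011 pc4: +16 =242
r44=101100 pc3: +8 =250
r45=101101 pc4: +16 =266
r46=101110 pc4: +16 =282
r47=101111 pc5: +32 =314
r48=110000 pc2: +4 =318
r49=110001 pc3: +8 =326
r50=110010 pc3: +8 =334
r51=110011 pc4: +16 =350
r52=110100 pc3: +8 =358
r53=110101 pc4: +16 =374
r54=110110 pc4: +16 =390
r55=110111 pc5: +32 =422
r56=111000 pc3: +8 =430
r57=111001 pc4: +16 =446
r58=111010 pc4: +16 =462
r59=111011 pc5: +32 =494
r60=111100 pc4: +16 =510
r61=111101 pc5: +32 =542
r62=111110 pc5: +32 =574
r63=111111 pc6: +64 =638
r64=1000000 pc1: +2 =640
r65=1000001 pc2: +4 =644
r66=1000010 pc2: +4 =648
r67=1000011 pc3: +8 =656
r68=1000100 pc2: +4 =660
r69=1000101 pc3: +8 =668
r70=1000110 pc3: +8 =676
r71=1000111 pc4: +16 =692
r72=1001000 pc2: +4 =696
r73=1001001 pc3: +8 =704
r74=1001010 pc3: +8 =712
r75=1001011 pc4: +16 =728
r76=1001100 pc3: +8 =736
r77=1001101 pc4: +16 =752
r78=1001110 pc4: +16 =768
r79=1001111 pc5: +32 =800
r80=1010000 pc2: +4 =804
r81=1010001 pc3: +8 =812
r82=1010010 pc3: +8 =820
r83=1010011 pc4: +16 =836
r84=1010100 pc3: +8 =844
r85=1010101 pc4: +16 =860
r86=1010110 pc4: +16 =876
r87=1010111 pc5: +32 =908
r88=1011000 pc3: +8 =916
r89=1011001 pc4: +16 =932
r90=1011010 pc4: +16 =948
r91=1011011 pc5: +32 =980
r92=1011100 pc4: +16 =996
r93=1011101 pc5: +32 =1028
r94=1011110 pc5: +32 =1060
r95=1011111 pc6: +64 =1124
r96=1100000 pc2: +4 =1128
r97=1100001 pc3: +8 =1136
r98=1100010 pc3: +8 =1144

Answer: 1144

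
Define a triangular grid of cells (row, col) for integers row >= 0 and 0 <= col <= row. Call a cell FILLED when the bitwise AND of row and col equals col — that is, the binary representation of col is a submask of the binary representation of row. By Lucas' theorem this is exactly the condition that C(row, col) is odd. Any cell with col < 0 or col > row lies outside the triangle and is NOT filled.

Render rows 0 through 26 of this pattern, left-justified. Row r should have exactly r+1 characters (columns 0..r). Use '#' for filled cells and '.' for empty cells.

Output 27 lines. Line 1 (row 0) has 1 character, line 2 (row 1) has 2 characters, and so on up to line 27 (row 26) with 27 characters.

r0=0: #
r1=1: ##
r2=10: #.#
r3=11: ####
r4=100: #...#
r5=101: ##..##
r6=110: #.#.#.#
r7=111: ########
r8=1000: #.......#
r9=1001: ##......##
r10=1010: #.#.....#.#
r11=1011: ####....####
r12=1100: #...#...#...#
r13=1101: ##..##..##..##
r14=1110: #.#.#.#.#.#.#.#
r15=1111: ################
r16=10000: #...............#
r17=10001: ##..............##
r18=10010: #.#.............#.#
r19=10011: ####............####
r20=10100: #...#...........#...#
r21=10101: ##..##..........##..##
r22=10110: #.#.#.#.........#.#.#.#
r23=10111: ########........########
r24=11000: #.......#.......#.......#
r25=11001: ##......##......##......##
r26=11010: #.#.....#.#.....#.#.....#.#

Answer: #
##
#.#
####
#...#
##..##
#.#.#.#
########
#.......#
##......##
#.#.....#.#
####....####
#...#...#...#
##..##..##..##
#.#.#.#.#.#.#.#
################
#...............#
##..............##
#.#.............#.#
####............####
#...#...........#...#
##..##..........##..##
#.#.#.#.........#.#.#.#
########........########
#.......#.......#.......#
##......##......##......##
#.#.....#.#.....#.#.....#.#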